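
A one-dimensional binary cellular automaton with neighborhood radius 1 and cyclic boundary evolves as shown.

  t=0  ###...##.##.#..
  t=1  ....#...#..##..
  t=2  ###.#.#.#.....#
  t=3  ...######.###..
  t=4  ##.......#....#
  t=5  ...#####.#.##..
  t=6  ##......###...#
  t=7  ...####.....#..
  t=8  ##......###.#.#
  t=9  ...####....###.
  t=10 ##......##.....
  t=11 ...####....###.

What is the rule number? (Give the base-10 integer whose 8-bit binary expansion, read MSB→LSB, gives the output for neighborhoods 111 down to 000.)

  [7] ### => .  t=0,i=1
  [6] ##. => .  t=0,i=2
  [5] #.# => #  t=0,i=8
  [4] #.. => .  t=0,i=3
  [3] .## => .  t=0,i=0
  [2] .#. => #  t=0,i=12
  [1] ..# => .  t=0,i=5
  [0] ... => #  t=0,i=4
  bits 00100101 = 37

37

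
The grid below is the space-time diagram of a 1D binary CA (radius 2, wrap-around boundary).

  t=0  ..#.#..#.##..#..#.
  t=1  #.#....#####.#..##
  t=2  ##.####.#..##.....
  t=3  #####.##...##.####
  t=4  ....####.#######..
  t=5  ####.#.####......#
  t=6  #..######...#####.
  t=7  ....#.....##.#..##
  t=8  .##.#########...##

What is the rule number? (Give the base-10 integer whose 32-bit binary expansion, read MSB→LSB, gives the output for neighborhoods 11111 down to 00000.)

786676091

  #####|.  b31=0 t=1,i=9
  ####.|.  b30=0 t=1,i=10
  ###.#|#  b29=1 t=1,i=0
  ###..|.  b28=0 t=4,i=15
  ##.##|#  b27=1 t=2,i=2
  ##.#.|#  b26=1 t=1,i=1
  ##..#|#  b25=1 t=0,i=11
  ##...|.  b24=0 t=2,i=13
  #.###|#  b23=1 t=2,i=3
  #.##.|#  b22=1 t=0,i=9
  #.#.#|#  b21=1 t=5,i=5
  #.#..|.  b20=0 t=0,i=4
  #..##|.  b19=0 t=1,i=15
  #..#.|.  b18=0 t=0,i=6
  #...#|#  b17=1 t=0,i=0
  #....|#  b16=1 t=1,i=4
  .####|#  b15=1 t=1,i=8
  .###.|.  b14=0 t=1,i=17
  .##.#|#  b13=1 t=2,i=1
  .##..|#  b12=1 t=0,i=10
  .#.##|#  b11=1 t=0,i=8
  .#.#.|.  b10=0 t=0,i=3
  .#..#|.  b9=0 t=0,i=5
  .#...|#  b8=1 t=0,i=17
  ..###|.  b7=0 t=1,i=7
  ..##.|#  b6=1 t=2,i=0
  ..#.#|#  b5=1 t=0,i=2
  ..#..|#  b4=1 t=0,i=13
  ...##|#  b3=1 t=1,i=6
  ...#.|.  b2=0 t=0,i=1
  ....#|#  b1=1 t=1,i=5
  .....|#  b0=1 t=2,i=15
  bits 00101110111000111011100101111011 = 786676091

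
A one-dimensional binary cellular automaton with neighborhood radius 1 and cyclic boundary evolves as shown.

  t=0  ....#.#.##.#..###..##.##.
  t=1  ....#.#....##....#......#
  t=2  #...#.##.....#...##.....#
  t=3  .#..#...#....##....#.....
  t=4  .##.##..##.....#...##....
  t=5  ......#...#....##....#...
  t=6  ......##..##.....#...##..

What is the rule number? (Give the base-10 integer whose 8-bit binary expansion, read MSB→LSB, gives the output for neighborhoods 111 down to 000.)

  ### -> .   bit 7 = 0  t=0,i=15
  ##. -> .   bit 6 = 0  t=0,i=9
  #.# -> .   bit 5 = 0  t=0,i=5
  #.. -> #   bit 4 = 1  t=0,i=12
  .## -> .   bit 3 = 0  t=0,i=8
  .#. -> #   bit 2 = 1  t=0,i=4
  ..# -> .   bit 1 = 0  t=0,i=3
  ... -> .   bit 0 = 0  t=0,i=0
  bits 00010100 = 20

20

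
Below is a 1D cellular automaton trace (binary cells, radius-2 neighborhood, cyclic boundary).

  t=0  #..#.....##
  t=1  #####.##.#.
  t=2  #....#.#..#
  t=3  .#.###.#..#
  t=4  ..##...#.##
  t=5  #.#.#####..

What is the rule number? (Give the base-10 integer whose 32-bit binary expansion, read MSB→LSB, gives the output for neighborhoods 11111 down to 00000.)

462825975

  [31] ##### => .  t=1,i=2
  [30] ####. => .  t=1,i=3
  [29] ###.# => .  t=1,i=4
  [28] ###.. => #  t=0,i=0
  [27] ##.## => #  t=1,i=5
  [26] ##.#. => .  t=1,i=8
  [25] ##..# => #  t=0,i=1
  [24] ##... => #  t=2,i=1
  [23] #.### => #  t=1,i=0
  [22] #.##. => .  t=1,i=6
  [21] #.#.# => .  t=1,i=9
  [20] #.#.. => #  t=2,i=7
  [19] #..## => .  t=2,i=9
  [18] #..#. => #  t=0,i=2
  [17] #...# => #  t=4,i=5
  [16] #.... => .  t=0,i=5
  [15] .#### => .  t=1,i=1
  [14] .###. => .  t=0,i=10
  [13] .##.# => #  t=1,i=7
  [12] .##.. => .  t=2,i=0
  [11] .#.## => #  t=1,i=10
  [10] .#.#. => .  t=2,i=6
  [9] .#..# => .  t=2,i=8
  [8] .#... => #  t=0,i=4
  [7] ..### => #  t=0,i=9
  [6] ..##. => #  t=2,i=10
  [5] ..#.# => #  t=2,i=5
  [4] ..#.. => #  t=0,i=3
  [3] ...## => .  t=0,i=8
  [2] ...#. => #  t=2,i=4
  [1] ....# => #  t=0,i=7
  [0] ..... => #  t=0,i=6
  bits 00011011100101100010100111110111 = 462825975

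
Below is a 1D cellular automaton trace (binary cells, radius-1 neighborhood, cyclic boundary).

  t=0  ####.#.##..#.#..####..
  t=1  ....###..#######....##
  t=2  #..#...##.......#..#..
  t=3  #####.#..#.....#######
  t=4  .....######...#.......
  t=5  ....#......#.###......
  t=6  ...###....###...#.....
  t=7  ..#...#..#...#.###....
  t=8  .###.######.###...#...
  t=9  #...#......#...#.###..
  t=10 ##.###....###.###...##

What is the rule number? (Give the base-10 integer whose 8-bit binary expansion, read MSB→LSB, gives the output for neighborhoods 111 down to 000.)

  ###|.  b7=0 t=0,i=1
  ##.|.  b6=0 t=0,i=3
  #.#|#  b5=1 t=0,i=4
  #..|#  b4=1 t=0,i=9
  .##|.  b3=0 t=0,i=0
  .#.|#  b2=1 t=0,i=5
  ..#|#  b1=1 t=0,i=10
  ...|.  b0=0 t=1,i=1
  bits 00110110 = 54

54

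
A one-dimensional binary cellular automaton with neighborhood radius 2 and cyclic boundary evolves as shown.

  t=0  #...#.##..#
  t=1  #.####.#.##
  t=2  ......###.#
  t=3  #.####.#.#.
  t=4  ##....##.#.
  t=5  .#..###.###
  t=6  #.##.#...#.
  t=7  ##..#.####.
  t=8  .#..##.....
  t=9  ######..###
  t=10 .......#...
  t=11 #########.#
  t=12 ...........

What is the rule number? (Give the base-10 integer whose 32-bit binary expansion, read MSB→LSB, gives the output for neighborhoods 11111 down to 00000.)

69884799

  #####|.  b31=0 t=9,i=0
  ####.|.  b30=0 t=1,i=4
  ###.#|.  b29=0 t=1,i=0
  ###..|.  b28=0 t=9,i=5
  ##.##|.  b27=0 t=1,i=1
  ##.#.|#  b26=1 t=1,i=6
  ##..#|.  b25=0 t=0,i=8
  ##...|.  b24=0 t=0,i=1
  #.###|.  b23=0 t=1,i=2
  #.##.|.  b22=0 t=0,i=6
  #.#.#|#  b21=1 t=1,i=7
  #.#..|.  b20=0 t=2,i=10
  #..##|#  b19=1 t=0,i=9
  #..#.|.  b18=0 t=7,i=3
  #...#|#  b17=1 t=0,i=2
  #....|.  b16=0 t=2,i=1
  .####|.  b15=0 t=1,i=3
  .###.|#  b14=1 t=1,i=10
  .##.#|.  b13=0 t=4,i=7
  .##..|#  b12=1 t=0,i=0
  .#.##|#  b11=1 t=0,i=5
  .#.#.|.  b10=0 t=3,i=8
  .#..#|#  b9=1 t=5,i=2
  .#...|#  b8=1 t=2,i=0
  ..###|.  b7=0 t=2,i=6
  ..##.|#  b6=1 t=0,i=10
  ..#.#|#  b5=1 t=0,i=4
  ..#..|#  b4=1 t=8,i=1
  ...##|#  b3=1 t=2,i=5
  ...#.|#  b2=1 t=0,i=3
  ....#|#  b1=1 t=2,i=4
  .....|#  b0=1 t=2,i=2
  bits 00000100001010100101101101111111 = 69884799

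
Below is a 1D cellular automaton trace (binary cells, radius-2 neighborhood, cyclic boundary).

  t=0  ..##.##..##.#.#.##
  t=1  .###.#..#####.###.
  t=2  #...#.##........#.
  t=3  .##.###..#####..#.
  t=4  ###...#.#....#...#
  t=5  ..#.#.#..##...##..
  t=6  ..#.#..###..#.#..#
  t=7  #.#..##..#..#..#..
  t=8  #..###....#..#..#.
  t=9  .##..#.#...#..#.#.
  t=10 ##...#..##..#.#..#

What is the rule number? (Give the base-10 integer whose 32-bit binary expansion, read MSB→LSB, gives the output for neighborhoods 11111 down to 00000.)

342567777

  ##### -> .   bit 31 = 0  t=1,i=10
  ####. -> .   bit 30 = 0  t=1,i=11
  ###.# -> .   bit 29 = 0  t=1,i=3
  ###.. -> #   bit 28 = 1  t=1,i=16
  ##.## -> .   bit 27 = 0  t=0,i=4
  ##.#. -> #   bit 26 = 1  t=0,i=11
  ##..# -> .   bit 25 = 0  t=0,i=0
  ##... -> .   bit 24 = 0  t=2,i=8
  #.### -> .   bit 23 = 0  t=1,i=14
  #.##. -> #   bit 22 = 1  t=0,i=5
  #.#.# -> #   bit 21 = 1  t=0,i=12
  #.#.. -> .   bit 20 = 0  t=1,i=5
  #..## -> #   bit 19 = 1  t=0,i=1
  #..#. -> .   bit 18 = 0  t=3,i=15
  #...# -> #   bit 17 = 1  t=2,i=2
  #.... -> #   bit 16 = 1  t=2,i=9
  .#### -> .   bit 15 = 0  t=1,i=9
  .###. -> .   bit 14 = 0  t=1,i=2
  .##.# -> #   bit 13 = 1  t=0,i=3
  .##.. -> .   bit 12 = 0  t=0,i=6
  .#.## -> #   bit 11 = 1  t=0,i=15
  .#.#. -> .   bit 10 = 0  t=0,i=13
  .#..# -> #   bit 9 = 1  t=1,i=6
  .#... -> #   bit 8 = 1  t=2,i=1
  ..### -> .   bit 7 = 0  t=1,i=1
  ..##. -> #   bit 6 = 1  t=0,i=2
  ..#.# -> #   bit 5 = 1  t=2,i=4
  ..#.. -> .   bit 4 = 0  t=3,i=16
  ...## -> .   bit 3 = 0  t=4,i=16
  ...#. -> .   bit 2 = 0  t=2,i=3
  ....# -> .   bit 1 = 0  t=2,i=14
  ..... -> #   bit 0 = 1  t=2,i=10
  bits 00010100011010110010101101100001 = 342567777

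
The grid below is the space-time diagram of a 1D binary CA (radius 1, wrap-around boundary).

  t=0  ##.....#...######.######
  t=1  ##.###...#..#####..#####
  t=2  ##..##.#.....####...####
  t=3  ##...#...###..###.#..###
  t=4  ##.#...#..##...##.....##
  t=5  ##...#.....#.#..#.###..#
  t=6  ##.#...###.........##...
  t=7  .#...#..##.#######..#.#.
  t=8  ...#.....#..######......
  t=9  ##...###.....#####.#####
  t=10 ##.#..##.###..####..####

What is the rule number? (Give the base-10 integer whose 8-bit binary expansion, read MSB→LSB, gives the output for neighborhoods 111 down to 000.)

  ### -> #   bit 7 = 1  t=0,i=0
  ##. -> #   bit 6 = 1  t=0,i=1
  #.# -> .   bit 5 = 0  t=0,i=17
  #.. -> .   bit 4 = 0  t=0,i=2
  .## -> .   bit 3 = 0  t=0,i=11
  .#. -> .   bit 2 = 0  t=0,i=7
  ..# -> .   bit 1 = 0  t=0,i=6
  ... -> #   bit 0 = 1  t=0,i=3
  bits 11000001 = 193

193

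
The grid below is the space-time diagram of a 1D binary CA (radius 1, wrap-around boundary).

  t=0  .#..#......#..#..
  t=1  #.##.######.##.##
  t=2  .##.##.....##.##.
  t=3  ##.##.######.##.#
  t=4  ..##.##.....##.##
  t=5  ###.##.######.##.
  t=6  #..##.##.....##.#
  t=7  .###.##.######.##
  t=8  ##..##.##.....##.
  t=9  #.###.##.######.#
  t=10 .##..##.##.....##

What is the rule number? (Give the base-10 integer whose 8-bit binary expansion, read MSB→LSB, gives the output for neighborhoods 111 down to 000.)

  nb ###: next=.  (t=1,i=6, bit7=0)
  nb ##.: next=.  (t=1,i=0, bit6=0)
  nb #.#: next=#  (t=1,i=1, bit5=1)
  nb #..: next=#  (t=0,i=2, bit4=1)
  nb .##: next=#  (t=1,i=2, bit3=1)
  nb .#.: next=.  (t=0,i=1, bit2=0)
  nb ..#: next=#  (t=0,i=0, bit1=1)
  nb ...: next=#  (t=0,i=6, bit0=1)
  bits 00111011 = 59

59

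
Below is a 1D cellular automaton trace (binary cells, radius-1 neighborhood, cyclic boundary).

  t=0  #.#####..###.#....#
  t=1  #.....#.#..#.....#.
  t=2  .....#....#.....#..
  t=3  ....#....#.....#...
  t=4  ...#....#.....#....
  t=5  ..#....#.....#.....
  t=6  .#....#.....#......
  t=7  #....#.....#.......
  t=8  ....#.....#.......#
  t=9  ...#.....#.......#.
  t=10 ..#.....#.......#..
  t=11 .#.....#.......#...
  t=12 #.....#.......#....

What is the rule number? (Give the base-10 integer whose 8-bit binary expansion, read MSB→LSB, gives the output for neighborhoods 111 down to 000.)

  ### -> .   bit 7 = 0  t=0,i=3
  ##. -> #   bit 6 = 1  t=0,i=0
  #.# -> .   bit 5 = 0  t=0,i=1
  #.. -> .   bit 4 = 0  t=0,i=7
  .## -> .   bit 3 = 0  t=0,i=2
  .#. -> .   bit 2 = 0  t=0,i=13
  ..# -> #   bit 1 = 1  t=0,i=8
  ... -> .   bit 0 = 0  t=0,i=15
  bits 01000010 = 66

66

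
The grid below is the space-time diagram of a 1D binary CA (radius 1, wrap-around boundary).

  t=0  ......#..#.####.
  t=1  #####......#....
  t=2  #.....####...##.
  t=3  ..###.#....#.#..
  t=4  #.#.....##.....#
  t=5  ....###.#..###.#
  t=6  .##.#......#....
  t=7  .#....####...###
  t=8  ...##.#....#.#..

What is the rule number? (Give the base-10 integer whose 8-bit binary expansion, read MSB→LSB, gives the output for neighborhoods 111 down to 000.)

  [7] ### => .  t=0,i=12
  [6] ##. => .  t=0,i=14
  [5] #.# => .  t=0,i=10
  [4] #.. => .  t=0,i=7
  [3] .## => #  t=0,i=11
  [2] .#. => .  t=0,i=6
  [1] ..# => .  t=0,i=5
  [0] ... => #  t=0,i=0
  bits 00001001 = 9

9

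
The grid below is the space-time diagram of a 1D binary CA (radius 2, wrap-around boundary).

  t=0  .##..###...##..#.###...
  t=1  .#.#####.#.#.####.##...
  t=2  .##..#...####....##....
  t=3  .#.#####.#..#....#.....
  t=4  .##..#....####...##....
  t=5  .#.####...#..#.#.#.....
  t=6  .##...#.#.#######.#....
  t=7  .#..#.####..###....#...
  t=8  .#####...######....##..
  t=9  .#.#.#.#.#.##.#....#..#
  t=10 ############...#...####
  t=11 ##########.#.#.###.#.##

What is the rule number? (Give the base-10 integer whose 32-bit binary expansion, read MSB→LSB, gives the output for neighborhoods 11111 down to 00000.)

2590920688

  nb #####: next=#  (t=1,i=5, bit31=1)
  nb ####.: next=.  (t=1,i=6, bit30=0)
  nb ###.#: next=.  (t=1,i=7, bit29=0)
  nb ###..: next=#  (t=0,i=7, bit28=1)
  nb ##.##: next=#  (t=1,i=17, bit27=1)
  nb ##.#.: next=.  (t=1,i=8, bit26=0)
  nb ##..#: next=#  (t=0,i=3, bit25=1)
  nb ##...: next=.  (t=0,i=8, bit24=0)
  nb #.###: next=.  (t=0,i=17, bit23=0)
  nb #.##.: next=#  (t=1,i=18, bit22=1)
  nb #.#.#: next=#  (t=1,i=9, bit21=1)
  nb #.#..: next=.  (t=3,i=9, bit20=0)
  nb #..##: next=#  (t=0,i=4, bit19=1)
  nb #..#.: next=#  (t=0,i=14, bit18=1)
  nb #...#: next=#  (t=0,i=9, bit17=1)
  nb #....: next=.  (t=0,i=21, bit16=0)
  nb .####: next=.  (t=1,i=4, bit15=0)
  nb .###.: next=#  (t=0,i=6, bit14=1)
  nb .##.#: next=.  (t=9,i=12, bit13=0)
  nb .##..: next=.  (t=0,i=2, bit12=0)
  nb .#.##: next=#  (t=0,i=16, bit11=1)
  nb .#.#.: next=#  (t=1,i=10, bit10=1)
  nb .#..#: next=#  (t=3,i=10, bit9=1)
  nb .#...: next=#  (t=2,i=6, bit8=1)
  nb ..###: next=#  (t=0,i=5, bit7=1)
  nb ..##.: next=#  (t=0,i=1, bit6=1)
  nb ..#.#: next=#  (t=0,i=15, bit5=1)
  nb ..#..: next=#  (t=2,i=5, bit4=1)
  nb ...##: next=.  (t=0,i=0, bit3=0)
  nb ...#.: next=.  (t=1,i=0, bit2=0)
  nb ....#: next=.  (t=0,i=22, bit1=0)
  nb .....: next=.  (t=2,i=21, bit0=0)
  bits 10011010011011100100111111110000 = 2590920688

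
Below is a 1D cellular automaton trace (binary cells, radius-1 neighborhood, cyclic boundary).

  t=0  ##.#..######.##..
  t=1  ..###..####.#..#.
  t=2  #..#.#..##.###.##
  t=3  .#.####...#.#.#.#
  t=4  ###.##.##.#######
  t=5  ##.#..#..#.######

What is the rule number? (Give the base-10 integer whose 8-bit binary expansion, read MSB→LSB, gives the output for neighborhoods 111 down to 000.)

  nb ###: next=#  (t=0,i=7, bit7=1)
  nb ##.: next=.  (t=0,i=1, bit6=0)
  nb #.#: next=#  (t=0,i=2, bit5=1)
  nb #..: next=#  (t=0,i=4, bit4=1)
  nb .##: next=.  (t=0,i=0, bit3=0)
  nb .#.: next=#  (t=0,i=3, bit2=1)
  nb ..#: next=.  (t=0,i=5, bit1=0)
  nb ...: next=#  (t=1,i=0, bit0=1)
  bits 10110101 = 181

181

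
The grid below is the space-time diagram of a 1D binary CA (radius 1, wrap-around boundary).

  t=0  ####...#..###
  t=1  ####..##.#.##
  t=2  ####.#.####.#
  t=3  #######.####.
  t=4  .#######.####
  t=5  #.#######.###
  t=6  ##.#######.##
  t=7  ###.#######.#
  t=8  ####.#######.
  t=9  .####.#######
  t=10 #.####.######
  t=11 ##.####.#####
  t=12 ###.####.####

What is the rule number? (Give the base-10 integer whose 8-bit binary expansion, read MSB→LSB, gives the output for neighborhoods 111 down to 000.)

230

  [7] ### => #  t=0,i=0
  [6] ##. => #  t=0,i=3
  [5] #.# => #  t=1,i=8
  [4] #.. => .  t=0,i=4
  [3] .## => .  t=0,i=10
  [2] .#. => #  t=0,i=7
  [1] ..# => #  t=0,i=6
  [0] ... => .  t=0,i=5
  bits 11100110 = 230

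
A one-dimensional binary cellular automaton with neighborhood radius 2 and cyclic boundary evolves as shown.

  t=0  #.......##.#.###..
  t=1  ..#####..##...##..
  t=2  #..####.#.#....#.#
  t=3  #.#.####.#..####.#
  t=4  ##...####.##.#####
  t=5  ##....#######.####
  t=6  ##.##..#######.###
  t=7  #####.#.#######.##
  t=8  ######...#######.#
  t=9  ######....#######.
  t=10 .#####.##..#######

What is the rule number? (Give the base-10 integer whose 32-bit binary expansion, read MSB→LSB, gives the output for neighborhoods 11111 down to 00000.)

  ##### -> #   bit 31 = 1  t=1,i=4
  ####. -> #   bit 30 = 1  t=1,i=5
  ###.# -> #   bit 29 = 1  t=2,i=6
  ###.. -> #   bit 28 = 1  t=0,i=15
  ##.## -> #   bit 27 = 1  t=3,i=16
  ##.#. -> #   bit 26 = 1  t=0,i=10
  ##..# -> .   bit 25 = 0  t=0,i=16
  ##... -> .   bit 24 = 0  t=1,i=11
  #.### -> .   bit 23 = 0  t=0,i=13
  #.##. -> #   bit 22 = 1  t=2,i=17
  #.#.# -> .   bit 21 = 0  t=0,i=11
  #.#.. -> .   bit 20 = 0  t=2,i=10
  #..## -> #   bit 19 = 1  t=1,i=8
  #..#. -> .   bit 18 = 0  t=0,i=17
  #...# -> .   bit 17 = 0  t=1,i=12
  #.... -> #   bit 16 = 1  t=0,i=2
  .#### -> #   bit 15 = 1  t=1,i=3
  .###. -> #   bit 14 = 1  t=0,i=14
  .##.# -> #   bit 13 = 1  t=0,i=9
  .##.. -> #   bit 12 = 1  t=1,i=10
  .#.## -> .   bit 11 = 0  t=0,i=12
  .#.#. -> #   bit 10 = 1  t=2,i=9
  .#..# -> #   bit 9 = 1  t=3,i=10
  .#... -> .   bit 8 = 0  t=0,i=1
  ..### -> .   bit 7 = 0  t=1,i=2
  ..##. -> .   bit 6 = 0  t=0,i=8
  ..#.# -> #   bit 5 = 1  t=2,i=15
  ..#.. -> .   bit 4 = 0  t=0,i=0
  ...## -> .   bit 3 = 0  t=0,i=7
  ...#. -> #   bit 2 = 1  t=2,i=14
  ....# -> #   bit 1 = 1  t=0,i=6
  ..... -> #   bit 0 = 1  t=0,i=3
  bits 11111100010010011111011000100111 = 4232705575

4232705575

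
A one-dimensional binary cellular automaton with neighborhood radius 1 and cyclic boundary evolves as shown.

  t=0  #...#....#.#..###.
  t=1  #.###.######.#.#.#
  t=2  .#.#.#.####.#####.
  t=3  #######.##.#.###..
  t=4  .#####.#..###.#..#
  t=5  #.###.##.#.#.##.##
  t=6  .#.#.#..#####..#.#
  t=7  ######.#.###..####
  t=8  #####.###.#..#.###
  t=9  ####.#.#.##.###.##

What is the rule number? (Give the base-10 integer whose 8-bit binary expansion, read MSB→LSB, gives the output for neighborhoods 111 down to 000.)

  ###|#  b7=1 t=0,i=15
  ##.|.  b6=0 t=0,i=16
  #.#|#  b5=1 t=0,i=10
  #..|.  b4=0 t=0,i=1
  .##|.  b3=0 t=0,i=14
  .#.|#  b2=1 t=0,i=0
  ..#|#  b1=1 t=0,i=3
  ...|#  b0=1 t=0,i=2
  bits 10100111 = 167

167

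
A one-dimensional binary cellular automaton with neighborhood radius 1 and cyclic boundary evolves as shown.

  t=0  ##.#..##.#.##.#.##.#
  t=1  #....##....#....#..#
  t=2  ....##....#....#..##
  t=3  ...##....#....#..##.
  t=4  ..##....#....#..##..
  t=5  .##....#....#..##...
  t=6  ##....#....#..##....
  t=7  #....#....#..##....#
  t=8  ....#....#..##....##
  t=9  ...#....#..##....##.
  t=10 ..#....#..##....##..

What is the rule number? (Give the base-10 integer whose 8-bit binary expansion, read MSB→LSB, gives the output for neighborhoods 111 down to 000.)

138

  nb ###: next=#  (t=0,i=0, bit7=1)
  nb ##.: next=.  (t=0,i=1, bit6=0)
  nb #.#: next=.  (t=0,i=2, bit5=0)
  nb #..: next=.  (t=0,i=4, bit4=0)
  nb .##: next=#  (t=0,i=6, bit3=1)
  nb .#.: next=.  (t=0,i=3, bit2=0)
  nb ..#: next=#  (t=0,i=5, bit1=1)
  nb ...: next=.  (t=1,i=2, bit0=0)
  bits 10001010 = 138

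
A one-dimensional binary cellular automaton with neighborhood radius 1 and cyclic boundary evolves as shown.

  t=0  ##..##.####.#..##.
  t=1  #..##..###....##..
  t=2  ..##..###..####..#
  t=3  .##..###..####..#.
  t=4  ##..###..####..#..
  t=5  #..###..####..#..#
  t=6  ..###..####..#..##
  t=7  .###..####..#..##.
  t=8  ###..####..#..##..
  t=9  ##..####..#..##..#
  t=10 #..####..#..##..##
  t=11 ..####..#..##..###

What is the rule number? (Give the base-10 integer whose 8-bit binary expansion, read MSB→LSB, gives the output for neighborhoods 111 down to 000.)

  ###|#  b7=1 t=0,i=8
  ##.|.  b6=0 t=0,i=1
  #.#|.  b5=0 t=0,i=6
  #..|.  b4=0 t=0,i=2
  .##|#  b3=1 t=0,i=0
  .#.|.  b2=0 t=0,i=12
  ..#|#  b1=1 t=0,i=3
  ...|#  b0=1 t=1,i=11
  bits 10001011 = 139

139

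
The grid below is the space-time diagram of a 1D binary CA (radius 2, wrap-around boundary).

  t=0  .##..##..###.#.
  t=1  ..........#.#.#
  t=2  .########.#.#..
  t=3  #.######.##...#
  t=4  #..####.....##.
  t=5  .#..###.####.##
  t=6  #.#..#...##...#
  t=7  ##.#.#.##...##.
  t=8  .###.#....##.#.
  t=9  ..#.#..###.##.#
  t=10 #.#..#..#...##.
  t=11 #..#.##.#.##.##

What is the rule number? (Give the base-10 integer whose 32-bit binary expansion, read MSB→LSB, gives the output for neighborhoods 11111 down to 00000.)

3559121467

  nb #####: next=#  (t=2,i=3, bit31=1)
  nb ####.: next=#  (t=2,i=7, bit30=1)
  nb ###.#: next=.  (t=0,i=11, bit29=0)
  nb ###..: next=#  (t=4,i=6, bit28=1)
  nb ##.##: next=.  (t=3,i=1, bit27=0)
  nb ##.#.: next=#  (t=0,i=12, bit26=1)
  nb ##..#: next=.  (t=0,i=3, bit25=0)
  nb ##...: next=.  (t=3,i=11, bit24=0)
  nb #.###: next=.  (t=3,i=2, bit23=0)
  nb #.##.: next=.  (t=3,i=9, bit22=0)
  nb #.#.#: next=#  (t=1,i=12, bit21=1)
  nb #.#..: next=.  (t=0,i=13, bit20=0)
  nb #..##: next=.  (t=0,i=0, bit19=0)
  nb #..#.: next=.  (t=6,i=4, bit18=0)
  nb #...#: next=#  (t=2,i=14, bit17=1)
  nb #....: next=#  (t=1,i=1, bit16=1)
  nb .####: next=#  (t=2,i=2, bit15=1)
  nb .###.: next=#  (t=0,i=10, bit14=1)
  nb .##.#: next=#  (t=3,i=0, bit13=1)
  nb .##..: next=.  (t=0,i=2, bit12=0)
  nb .#.##: next=.  (t=7,i=6, bit11=0)
  nb .#.#.: next=.  (t=1,i=11, bit10=0)
  nb .#..#: next=#  (t=0,i=14, bit9=1)
  nb .#...: next=.  (t=1,i=0, bit8=0)
  nb ..###: next=.  (t=0,i=9, bit7=0)
  nb ..##.: next=.  (t=0,i=1, bit6=0)
  nb ..#.#: next=#  (t=1,i=10, bit5=1)
  nb ..#..: next=#  (t=6,i=5, bit4=1)
  nb ...##: next=#  (t=2,i=0, bit3=1)
  nb ...#.: next=.  (t=1,i=9, bit2=0)
  nb ....#: next=#  (t=1,i=8, bit1=1)
  nb .....: next=#  (t=1,i=2, bit0=1)
  bits 11010100001000111110001000111011 = 3559121467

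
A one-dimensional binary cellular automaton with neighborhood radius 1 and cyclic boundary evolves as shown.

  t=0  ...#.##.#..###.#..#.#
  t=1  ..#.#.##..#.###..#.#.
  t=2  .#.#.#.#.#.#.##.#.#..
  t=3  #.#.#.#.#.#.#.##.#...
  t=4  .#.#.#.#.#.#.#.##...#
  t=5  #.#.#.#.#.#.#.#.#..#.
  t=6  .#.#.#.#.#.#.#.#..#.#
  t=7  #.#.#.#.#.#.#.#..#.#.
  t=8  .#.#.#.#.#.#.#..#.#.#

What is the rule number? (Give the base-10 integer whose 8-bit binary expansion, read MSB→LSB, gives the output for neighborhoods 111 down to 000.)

226

  nb ###: next=#  (t=0,i=12, bit7=1)
  nb ##.: next=#  (t=0,i=6, bit6=1)
  nb #.#: next=#  (t=0,i=4, bit5=1)
  nb #..: next=.  (t=0,i=0, bit4=0)
  nb .##: next=.  (t=0,i=5, bit3=0)
  nb .#.: next=.  (t=0,i=3, bit2=0)
  nb ..#: next=#  (t=0,i=2, bit1=1)
  nb ...: next=.  (t=0,i=1, bit0=0)
  bits 11100010 = 226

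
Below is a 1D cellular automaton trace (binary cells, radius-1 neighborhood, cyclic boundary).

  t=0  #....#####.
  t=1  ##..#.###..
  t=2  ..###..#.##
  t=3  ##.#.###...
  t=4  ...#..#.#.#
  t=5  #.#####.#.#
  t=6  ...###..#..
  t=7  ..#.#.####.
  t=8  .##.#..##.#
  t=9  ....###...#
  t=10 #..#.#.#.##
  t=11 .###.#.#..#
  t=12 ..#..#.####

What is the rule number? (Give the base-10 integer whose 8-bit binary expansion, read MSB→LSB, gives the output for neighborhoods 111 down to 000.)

150

  [7] ### => #  t=0,i=6
  [6] ##. => .  t=0,i=9
  [5] #.# => .  t=0,i=10
  [4] #.. => #  t=0,i=1
  [3] .## => .  t=0,i=5
  [2] .#. => #  t=0,i=0
  [1] ..# => #  t=0,i=4
  [0] ... => .  t=0,i=2
  bits 10010110 = 150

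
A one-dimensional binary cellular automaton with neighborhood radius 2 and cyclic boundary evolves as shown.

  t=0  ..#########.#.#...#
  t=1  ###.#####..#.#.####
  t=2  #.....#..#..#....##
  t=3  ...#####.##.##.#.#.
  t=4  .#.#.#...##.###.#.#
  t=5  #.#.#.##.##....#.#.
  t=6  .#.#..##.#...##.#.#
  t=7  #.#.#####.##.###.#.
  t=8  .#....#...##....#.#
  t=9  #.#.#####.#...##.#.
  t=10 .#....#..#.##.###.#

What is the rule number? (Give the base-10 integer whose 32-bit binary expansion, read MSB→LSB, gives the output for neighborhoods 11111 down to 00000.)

  ##### -> #   bit 31 = 1  t=0,i=4
  ####. -> .   bit 30 = 0  t=0,i=9
  ###.# -> .   bit 29 = 0  t=0,i=10
  ###.. -> .   bit 28 = 0  t=1,i=8
  ##.## -> .   bit 27 = 0  t=1,i=3
  ##.#. -> #   bit 26 = 1  t=0,i=11
  ##..# -> #   bit 25 = 1  t=1,i=9
  ##... -> .   bit 24 = 0  t=2,i=1
  #.### -> .   bit 23 = 0  t=1,i=4
  #.##. -> #   bit 22 = 1  t=3,i=9
  #.#.# -> .   bit 21 = 0  t=0,i=12
  #.#.. -> .   bit 20 = 0  t=0,i=14
  #..## -> #   bit 19 = 1  t=0,i=1
  #..#. -> .   bit 18 = 0  t=1,i=10
  #...# -> #   bit 17 = 1  t=0,i=16
  #.... -> .   bit 16 = 0  t=2,i=2
  .#### -> .   bit 15 = 0  t=0,i=3
  .###. -> .   bit 14 = 0  t=2,i=18
  .##.# -> #   bit 13 = 1  t=3,i=10
  .##.. -> .   bit 12 = 0  t=5,i=10
  .#.## -> .   bit 11 = 0  t=1,i=14
  .#.#. -> #   bit 10 = 1  t=0,i=13
  .#..# -> #   bit 9 = 1  t=0,i=0
  .#... -> #   bit 8 = 1  t=0,i=15
  ..### -> #   bit 7 = 1  t=0,i=2
  ..##. -> #   bit 6 = 1  t=4,i=9
  ..#.# -> .   bit 5 = 0  t=1,i=11
  ..#.. -> #   bit 4 = 1  t=0,i=18
  ...## -> .   bit 3 = 0  t=2,i=16
  ...#. -> #   bit 2 = 1  t=0,i=17
  ....# -> #   bit 1 = 1  t=2,i=4
  ..... -> #   bit 0 = 1  t=2,i=3
  bits 10000110010010100010011111010111 = 2253006807

2253006807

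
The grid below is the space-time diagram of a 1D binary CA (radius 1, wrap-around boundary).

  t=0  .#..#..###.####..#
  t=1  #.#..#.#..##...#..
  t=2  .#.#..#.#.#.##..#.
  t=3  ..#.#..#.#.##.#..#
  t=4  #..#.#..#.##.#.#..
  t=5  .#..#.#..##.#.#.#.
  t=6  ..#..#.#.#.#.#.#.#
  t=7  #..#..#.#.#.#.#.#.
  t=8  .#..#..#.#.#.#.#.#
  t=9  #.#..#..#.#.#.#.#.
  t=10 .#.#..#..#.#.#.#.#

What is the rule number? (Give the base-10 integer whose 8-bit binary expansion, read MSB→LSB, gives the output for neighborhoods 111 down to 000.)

  ### -> .   bit 7 = 0  t=0,i=8
  ##. -> .   bit 6 = 0  t=0,i=9
  #.# -> #   bit 5 = 1  t=0,i=0
  #.. -> #   bit 4 = 1  t=0,i=2
  .## -> #   bit 3 = 1  t=0,i=7
  .#. -> .   bit 2 = 0  t=0,i=1
  ..# -> .   bit 1 = 0  t=0,i=3
  ... -> #   bit 0 = 1  t=1,i=13
  bits 00111001 = 57

57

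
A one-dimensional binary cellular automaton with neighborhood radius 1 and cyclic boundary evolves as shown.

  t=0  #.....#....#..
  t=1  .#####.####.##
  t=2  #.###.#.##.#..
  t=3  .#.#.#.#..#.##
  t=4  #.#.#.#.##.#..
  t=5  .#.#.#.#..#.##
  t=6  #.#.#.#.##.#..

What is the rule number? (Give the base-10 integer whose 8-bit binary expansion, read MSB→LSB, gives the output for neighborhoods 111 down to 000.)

  [7] ### => #  t=1,i=2
  [6] ##. => .  t=1,i=5
  [5] #.# => #  t=1,i=0
  [4] #.. => #  t=0,i=1
  [3] .## => .  t=1,i=1
  [2] .#. => .  t=0,i=0
  [1] ..# => #  t=0,i=5
  [0] ... => #  t=0,i=2
  bits 10110011 = 179

179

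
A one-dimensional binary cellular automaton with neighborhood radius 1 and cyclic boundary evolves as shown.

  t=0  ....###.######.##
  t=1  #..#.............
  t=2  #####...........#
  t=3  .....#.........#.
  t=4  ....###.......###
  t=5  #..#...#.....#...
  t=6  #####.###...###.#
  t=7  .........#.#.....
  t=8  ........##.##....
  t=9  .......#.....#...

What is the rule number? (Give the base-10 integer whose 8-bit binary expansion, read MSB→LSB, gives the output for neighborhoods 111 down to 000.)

22

  ###|.  b7=0 t=0,i=5
  ##.|.  b6=0 t=0,i=6
  #.#|.  b5=0 t=0,i=7
  #..|#  b4=1 t=0,i=0
  .##|.  b3=0 t=0,i=4
  .#.|#  b2=1 t=1,i=0
  ..#|#  b1=1 t=0,i=3
  ...|.  b0=0 t=0,i=1
  bits 00010110 = 22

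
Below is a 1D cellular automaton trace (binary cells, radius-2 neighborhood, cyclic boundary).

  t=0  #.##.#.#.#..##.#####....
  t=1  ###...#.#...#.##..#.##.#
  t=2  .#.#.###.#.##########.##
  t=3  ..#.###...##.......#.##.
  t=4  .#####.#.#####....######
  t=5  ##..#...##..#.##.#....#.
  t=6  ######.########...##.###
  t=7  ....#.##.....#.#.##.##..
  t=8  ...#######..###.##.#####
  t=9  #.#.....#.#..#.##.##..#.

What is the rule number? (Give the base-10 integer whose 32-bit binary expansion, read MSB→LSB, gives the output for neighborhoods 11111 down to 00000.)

  #####|.  b31=0 t=0,i=17
  ####.|#  b30=1 t=0,i=18
  ###.#|.  b29=0 t=2,i=7
  ###..|.  b28=0 t=0,i=19
  ##.##|#  b27=1 t=0,i=14
  ##.#.|.  b26=0 t=0,i=4
  ##..#|#  b25=1 t=1,i=16
  ##...|#  b24=1 t=0,i=20
  #.###|#  b23=1 t=0,i=15
  #.##.|#  b22=1 t=0,i=2
  #.#.#|.  b21=0 t=0,i=5
  #.#..|.  b20=0 t=0,i=9
  #..##|.  b19=0 t=0,i=11
  #..#.|#  b18=1 t=1,i=17
  #...#|.  b17=0 t=1,i=4
  #....|#  b16=1 t=0,i=21
  .####|.  b15=0 t=0,i=16
  .###.|#  b14=1 t=2,i=6
  .##.#|.  b13=0 t=0,i=3
  .##..|#  b12=1 t=1,i=15
  .#.##|#  b11=1 t=0,i=1
  .#.#.|#  b10=1 t=0,i=6
  .#..#|.  b9=0 t=0,i=10
  .#...|#  b8=1 t=1,i=9
  ..###|.  b7=0 t=4,i=18
  ..##.|#  b6=1 t=0,i=12
  ..#.#|#  b5=1 t=0,i=0
  ..#..|#  b4=1 t=5,i=4
  ...##|#  b3=1 t=3,i=9
  ...#.|#  b2=1 t=0,i=23
  ....#|.  b1=0 t=0,i=22
  .....|.  b0=0 t=3,i=14
  bits 01001011110001010101110101111100 = 1271225724

1271225724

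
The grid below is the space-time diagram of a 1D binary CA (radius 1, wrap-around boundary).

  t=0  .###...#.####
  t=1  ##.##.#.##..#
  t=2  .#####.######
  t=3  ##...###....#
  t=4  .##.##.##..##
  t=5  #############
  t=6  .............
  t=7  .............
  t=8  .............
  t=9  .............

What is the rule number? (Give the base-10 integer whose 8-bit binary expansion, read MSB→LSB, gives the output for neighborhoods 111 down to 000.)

122

  [7] ### => .  t=0,i=2
  [6] ##. => #  t=0,i=3
  [5] #.# => #  t=0,i=0
  [4] #.. => #  t=0,i=4
  [3] .## => #  t=0,i=1
  [2] .#. => .  t=0,i=7
  [1] ..# => #  t=0,i=6
  [0] ... => .  t=0,i=5
  bits 01111010 = 122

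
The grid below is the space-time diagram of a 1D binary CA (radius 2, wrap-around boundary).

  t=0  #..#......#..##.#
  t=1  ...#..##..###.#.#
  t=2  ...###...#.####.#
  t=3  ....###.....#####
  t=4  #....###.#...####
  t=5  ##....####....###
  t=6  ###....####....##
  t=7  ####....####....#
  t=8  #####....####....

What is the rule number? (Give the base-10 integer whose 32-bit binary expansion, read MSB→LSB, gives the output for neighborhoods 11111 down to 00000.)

4118340113

  #####|#  b31=1 t=3,i=14
  ####.|#  b30=1 t=2,i=13
  ###.#|#  b29=1 t=1,i=12
  ###..|#  b28=1 t=2,i=5
  ##.##|.  b27=0 t=0,i=15
  ##.#.|#  b26=1 t=1,i=13
  ##..#|.  b25=0 t=0,i=1
  ##...|#  b24=1 t=2,i=6
  #.###|.  b23=0 t=2,i=11
  #.##.|#  b22=1 t=0,i=16
  #.#.#|#  b21=1 t=1,i=14
  #.#..|#  b20=1 t=1,i=16
  #..##|#  b19=1 t=0,i=12
  #..#.|.  b18=0 t=0,i=2
  #...#|.  b17=0 t=1,i=1
  #....|.  b16=0 t=0,i=5
  .####|#  b15=1 t=2,i=12
  .###.|#  b14=1 t=1,i=11
  .##.#|#  b13=1 t=0,i=14
  .##..|.  b12=0 t=0,i=0
  .#.##|.  b11=0 t=2,i=10
  .#.#.|.  b10=0 t=1,i=15
  .#..#|#  b9=1 t=0,i=11
  .#...|.  b8=0 t=0,i=4
  ..###|.  b7=0 t=1,i=10
  ..##.|.  b6=0 t=0,i=13
  ..#.#|.  b5=0 t=2,i=9
  ..#..|#  b4=1 t=0,i=3
  ...##|.  b3=0 t=2,i=2
  ...#.|.  b2=0 t=0,i=9
  ....#|.  b1=0 t=0,i=8
  .....|#  b0=1 t=0,i=6
  bits 11110101011110001110001000010001 = 4118340113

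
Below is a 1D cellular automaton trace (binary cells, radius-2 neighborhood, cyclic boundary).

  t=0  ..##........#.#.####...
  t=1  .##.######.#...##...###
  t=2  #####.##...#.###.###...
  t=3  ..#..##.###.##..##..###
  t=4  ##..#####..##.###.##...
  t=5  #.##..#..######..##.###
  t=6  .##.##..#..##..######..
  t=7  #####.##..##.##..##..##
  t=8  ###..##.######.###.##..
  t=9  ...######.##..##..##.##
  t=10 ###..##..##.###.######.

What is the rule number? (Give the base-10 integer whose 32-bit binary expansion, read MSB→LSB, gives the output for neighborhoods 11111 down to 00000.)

2346657869

  #####|#  b31=1 t=1,i=6
  ####.|.  b30=0 t=0,i=18
  ###.#|.  b29=0 t=1,i=9
  ###..|.  b28=0 t=0,i=19
  ##.##|#  b27=1 t=1,i=0
  ##.#.|.  b26=0 t=1,i=10
  ##..#|#  b25=1 t=3,i=0
  ##...|#  b24=1 t=0,i=4
  #.###|#  b23=1 t=0,i=16
  #.##.|#  b22=1 t=1,i=1
  #.#.#|.  b21=0 t=0,i=14
  #.#..|#  b20=1 t=1,i=11
  #..##|#  b19=1 t=3,i=4
  #..#.|#  b18=1 t=3,i=1
  #...#|#  b17=1 t=1,i=13
  #....|#  b16=1 t=0,i=5
  .####|.  b15=0 t=0,i=17
  .###.|.  b14=0 t=1,i=21
  .##.#|#  b13=1 t=1,i=2
  .##..|.  b12=0 t=0,i=3
  .#.##|#  b11=1 t=0,i=15
  .#.#.|.  b10=0 t=0,i=13
  .#..#|.  b9=0 t=3,i=3
  .#...|.  b8=0 t=1,i=12
  ..###|.  b7=0 t=1,i=20
  ..##.|#  b6=1 t=0,i=2
  ..#.#|.  b5=0 t=0,i=12
  ..#..|.  b4=0 t=3,i=2
  ...##|#  b3=1 t=0,i=1
  ...#.|#  b2=1 t=0,i=11
  ....#|.  b1=0 t=0,i=0
  .....|#  b0=1 t=0,i=6
  bits 10001011110111110010100001001101 = 2346657869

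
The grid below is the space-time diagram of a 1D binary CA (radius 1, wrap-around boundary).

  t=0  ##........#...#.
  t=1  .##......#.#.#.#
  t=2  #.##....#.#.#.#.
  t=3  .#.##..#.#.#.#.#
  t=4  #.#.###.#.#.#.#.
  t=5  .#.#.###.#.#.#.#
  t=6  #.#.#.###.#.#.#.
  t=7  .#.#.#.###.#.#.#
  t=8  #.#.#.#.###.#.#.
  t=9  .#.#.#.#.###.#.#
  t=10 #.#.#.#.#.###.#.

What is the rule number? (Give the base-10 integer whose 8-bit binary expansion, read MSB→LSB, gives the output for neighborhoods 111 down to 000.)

242

  ###|#  b7=1 t=4,i=5
  ##.|#  b6=1 t=0,i=1
  #.#|#  b5=1 t=0,i=15
  #..|#  b4=1 t=0,i=2
  .##|.  b3=0 t=0,i=0
  .#.|.  b2=0 t=0,i=10
  ..#|#  b1=1 t=0,i=9
  ...|.  b0=0 t=0,i=3
  bits 11110010 = 242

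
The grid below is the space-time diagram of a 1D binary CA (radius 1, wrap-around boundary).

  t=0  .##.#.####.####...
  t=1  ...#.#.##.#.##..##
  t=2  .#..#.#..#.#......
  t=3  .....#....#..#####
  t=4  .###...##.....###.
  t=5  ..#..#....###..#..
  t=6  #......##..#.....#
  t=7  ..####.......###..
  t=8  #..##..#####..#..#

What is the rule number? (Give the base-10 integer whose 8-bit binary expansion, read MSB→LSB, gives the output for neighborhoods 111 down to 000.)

  ### -> #   bit 7 = 1  t=0,i=7
  ##. -> .   bit 6 = 0  t=0,i=2
  #.# -> #   bit 5 = 1  t=0,i=3
  #.. -> .   bit 4 = 0  t=0,i=15
  .## -> .   bit 3 = 0  t=0,i=1
  .#. -> .   bit 2 = 0  t=0,i=4
  ..# -> .   bit 1 = 0  t=0,i=0
  ... -> #   bit 0 = 1  t=0,i=16
  bits 10100001 = 161

161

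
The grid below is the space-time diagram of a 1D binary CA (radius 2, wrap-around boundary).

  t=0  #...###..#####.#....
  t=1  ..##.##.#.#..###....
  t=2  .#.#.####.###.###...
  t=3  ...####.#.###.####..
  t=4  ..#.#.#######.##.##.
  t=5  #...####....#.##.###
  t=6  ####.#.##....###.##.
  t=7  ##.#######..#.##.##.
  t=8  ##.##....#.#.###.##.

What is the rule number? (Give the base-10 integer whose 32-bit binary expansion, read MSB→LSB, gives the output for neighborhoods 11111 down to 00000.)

  [31] ##### => .  t=0,i=11
  [30] ####. => .  t=0,i=12
  [29] ###.# => #  t=0,i=13
  [28] ###.. => #  t=0,i=6
  [27] ##.## => .  t=1,i=4
  [26] ##.#. => #  t=0,i=14
  [25] ##..# => .  t=0,i=7
  [24] ##... => #  t=1,i=16
  [23] #.### => #  t=2,i=5
  [22] #.##. => #  t=1,i=5
  [21] #.#.# => #  t=1,i=8
  [20] #.#.. => #  t=0,i=15
  [19] #..## => #  t=0,i=8
  [18] #..#. => #  t=7,i=11
  [17] #...# => #  t=0,i=2
  [16] #.... => .  t=0,i=17
  [15] .#### => #  t=0,i=10
  [14] .###. => #  t=0,i=5
  [13] .##.# => #  t=1,i=3
  [12] .##.. => #  t=4,i=18
  [11] .#.## => #  t=2,i=4
  [10] .#.#. => .  t=1,i=9
  [9] .#..# => #  t=1,i=11
  [8] .#... => .  t=0,i=1
  [7] ..### => .  t=0,i=4
  [6] ..##. => .  t=1,i=2
  [5] ..#.# => .  t=2,i=1
  [4] ..#.. => .  t=0,i=0
  [3] ...## => #  t=0,i=3
  [2] ...#. => .  t=0,i=19
  [1] ....# => .  t=0,i=18
  [0] ..... => .  t=1,i=18
  bits 00110101111111101111101000001000 = 905902600

905902600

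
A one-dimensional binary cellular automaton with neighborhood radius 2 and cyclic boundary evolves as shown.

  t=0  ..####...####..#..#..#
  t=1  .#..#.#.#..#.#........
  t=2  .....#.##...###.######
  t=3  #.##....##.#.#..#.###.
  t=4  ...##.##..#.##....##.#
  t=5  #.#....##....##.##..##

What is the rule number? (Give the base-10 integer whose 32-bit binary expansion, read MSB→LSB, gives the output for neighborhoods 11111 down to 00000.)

  nb #####: next=#  (t=2,i=18, bit31=1)
  nb ####.: next=#  (t=0,i=4, bit30=1)
  nb ###.#: next=.  (t=2,i=14, bit29=0)
  nb ###..: next=.  (t=0,i=5, bit28=0)
  nb ##.##: next=.  (t=2,i=15, bit27=0)
  nb ##.#.: next=#  (t=3,i=10, bit26=1)
  nb ##..#: next=#  (t=0,i=13, bit25=1)
  nb ##...: next=#  (t=0,i=6, bit24=1)
  nb #.###: next=#  (t=2,i=16, bit23=1)
  nb #.##.: next=.  (t=2,i=7, bit22=0)
  nb #.#.#: next=.  (t=1,i=6, bit21=0)
  nb #.#..: next=#  (t=1,i=8, bit20=1)
  nb #..##: next=#  (t=0,i=1, bit19=1)
  nb #..#.: next=.  (t=0,i=14, bit18=0)
  nb #...#: next=.  (t=0,i=7, bit17=0)
  nb #....: next=.  (t=1,i=15, bit16=0)
  nb .####: next=.  (t=0,i=3, bit15=0)
  nb .###.: next=#  (t=2,i=13, bit14=1)
  nb .##.#: next=.  (t=3,i=9, bit13=0)
  nb .##..: next=#  (t=2,i=8, bit12=1)
  nb .#.##: next=.  (t=2,i=6, bit11=0)
  nb .#.#.: next=#  (t=1,i=5, bit10=1)
  nb .#..#: next=.  (t=0,i=0, bit9=0)
  nb .#...: next=#  (t=1,i=14, bit8=1)
  nb ..###: next=.  (t=0,i=2, bit7=0)
  nb ..##.: next=.  (t=3,i=8, bit6=0)
  nb ..#.#: next=.  (t=1,i=4, bit5=0)
  nb ..#..: next=.  (t=0,i=15, bit4=0)
  nb ...##: next=#  (t=0,i=8, bit3=1)
  nb ...#.: next=.  (t=1,i=0, bit2=0)
  nb ....#: next=#  (t=1,i=21, bit1=1)
  nb .....: next=#  (t=1,i=16, bit0=1)
  bits 11000111100110000101010100001011 = 3348649227

3348649227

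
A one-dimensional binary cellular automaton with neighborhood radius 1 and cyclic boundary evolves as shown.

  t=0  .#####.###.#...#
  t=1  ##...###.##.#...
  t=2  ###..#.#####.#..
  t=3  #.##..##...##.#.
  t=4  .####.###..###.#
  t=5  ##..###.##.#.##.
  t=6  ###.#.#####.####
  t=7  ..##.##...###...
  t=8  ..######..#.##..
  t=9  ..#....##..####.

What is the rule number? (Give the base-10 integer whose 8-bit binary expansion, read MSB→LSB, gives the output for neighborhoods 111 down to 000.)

120

  ### -> .   bit 7 = 0  t=0,i=2
  ##. -> #   bit 6 = 1  t=0,i=5
  #.# -> #   bit 5 = 1  t=0,i=0
  #.. -> #   bit 4 = 1  t=0,i=12
  .## -> #   bit 3 = 1  t=0,i=1
  .#. -> .   bit 2 = 0  t=0,i=11
  ..# -> .   bit 1 = 0  t=0,i=14
  ... -> .   bit 0 = 0  t=0,i=13
  bits 01111000 = 120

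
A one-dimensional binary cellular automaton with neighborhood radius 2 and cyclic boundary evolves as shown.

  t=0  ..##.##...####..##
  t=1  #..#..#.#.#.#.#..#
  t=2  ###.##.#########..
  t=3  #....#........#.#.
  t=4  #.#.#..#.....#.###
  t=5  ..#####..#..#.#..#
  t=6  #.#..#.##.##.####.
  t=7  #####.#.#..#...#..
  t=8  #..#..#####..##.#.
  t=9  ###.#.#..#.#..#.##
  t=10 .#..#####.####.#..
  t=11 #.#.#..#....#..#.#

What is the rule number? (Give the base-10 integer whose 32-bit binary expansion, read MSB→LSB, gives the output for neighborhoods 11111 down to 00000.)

1110916740

  #####|.  b31=0 t=2,i=9
  ####.|#  b30=1 t=0,i=12
  ###.#|.  b29=0 t=2,i=2
  ###..|.  b28=0 t=0,i=13
  ##.##|.  b27=0 t=0,i=4
  ##.#.|.  b26=0 t=4,i=1
  ##..#|#  b25=1 t=0,i=0
  ##...|.  b24=0 t=0,i=7
  #.###|.  b23=0 t=2,i=7
  #.##.|.  b22=0 t=0,i=5
  #.#.#|#  b21=1 t=1,i=8
  #.#..|#  b20=1 t=1,i=14
  #..##|.  b19=0 t=0,i=1
  #..#.|#  b18=1 t=1,i=2
  #...#|#  b17=1 t=0,i=8
  #....|#  b16=1 t=3,i=2
  .####|.  b15=0 t=0,i=11
  .###.|.  b14=0 t=2,i=1
  .##.#|#  b13=1 t=0,i=3
  .##..|#  b12=1 t=0,i=6
  .#.##|#  b11=1 t=4,i=14
  .#.#.|#  b10=1 t=1,i=7
  .#..#|#  b9=1 t=1,i=4
  .#...|.  b8=0 t=3,i=1
  ..###|#  b7=1 t=0,i=10
  ..##.|.  b6=0 t=0,i=2
  ..#.#|.  b5=0 t=1,i=6
  ..#..|.  b4=0 t=1,i=3
  ...##|.  b3=0 t=0,i=9
  ...#.|#  b2=1 t=3,i=4
  ....#|.  b1=0 t=3,i=3
  .....|.  b0=0 t=3,i=8
  bits 01000010001101110011111010000100 = 1110916740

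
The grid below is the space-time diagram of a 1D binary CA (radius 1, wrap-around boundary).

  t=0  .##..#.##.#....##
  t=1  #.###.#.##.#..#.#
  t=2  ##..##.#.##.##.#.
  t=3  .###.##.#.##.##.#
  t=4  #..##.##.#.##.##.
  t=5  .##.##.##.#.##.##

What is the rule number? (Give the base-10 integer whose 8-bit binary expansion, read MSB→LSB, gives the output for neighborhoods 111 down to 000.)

  ###|.  b7=0 t=1,i=3
  ##.|#  b6=1 t=0,i=2
  #.#|#  b5=1 t=0,i=0
  #..|#  b4=1 t=0,i=3
  .##|.  b3=0 t=0,i=1
  .#.|.  b2=0 t=0,i=5
  ..#|#  b1=1 t=0,i=4
  ...|.  b0=0 t=0,i=12
  bits 01110010 = 114

114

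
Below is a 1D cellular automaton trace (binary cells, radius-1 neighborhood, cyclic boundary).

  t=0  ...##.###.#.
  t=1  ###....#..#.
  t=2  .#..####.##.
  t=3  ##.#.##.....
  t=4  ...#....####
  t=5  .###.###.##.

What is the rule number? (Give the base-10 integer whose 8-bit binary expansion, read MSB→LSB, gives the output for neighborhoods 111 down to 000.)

  ###|#  b7=1 t=0,i=7
  ##.|.  b6=0 t=0,i=4
  #.#|.  b5=0 t=0,i=5
  #..|.  b4=0 t=0,i=11
  .##|.  b3=0 t=0,i=3
  .#.|#  b2=1 t=0,i=10
  ..#|#  b1=1 t=0,i=2
  ...|#  b0=1 t=0,i=0
  bits 10000111 = 135

135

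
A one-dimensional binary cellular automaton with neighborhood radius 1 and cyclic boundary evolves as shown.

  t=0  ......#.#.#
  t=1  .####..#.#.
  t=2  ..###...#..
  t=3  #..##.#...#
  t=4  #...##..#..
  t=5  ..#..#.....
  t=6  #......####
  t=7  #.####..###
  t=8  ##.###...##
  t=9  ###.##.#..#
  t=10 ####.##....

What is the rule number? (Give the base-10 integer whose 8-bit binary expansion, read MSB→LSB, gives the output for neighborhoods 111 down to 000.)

  [7] ### => #  t=1,i=2
  [6] ##. => #  t=1,i=4
  [5] #.# => #  t=0,i=7
  [4] #.. => .  t=0,i=0
  [3] .## => .  t=1,i=1
  [2] .#. => .  t=0,i=6
  [1] ..# => .  t=0,i=5
  [0] ... => #  t=0,i=1
  bits 11100001 = 225

225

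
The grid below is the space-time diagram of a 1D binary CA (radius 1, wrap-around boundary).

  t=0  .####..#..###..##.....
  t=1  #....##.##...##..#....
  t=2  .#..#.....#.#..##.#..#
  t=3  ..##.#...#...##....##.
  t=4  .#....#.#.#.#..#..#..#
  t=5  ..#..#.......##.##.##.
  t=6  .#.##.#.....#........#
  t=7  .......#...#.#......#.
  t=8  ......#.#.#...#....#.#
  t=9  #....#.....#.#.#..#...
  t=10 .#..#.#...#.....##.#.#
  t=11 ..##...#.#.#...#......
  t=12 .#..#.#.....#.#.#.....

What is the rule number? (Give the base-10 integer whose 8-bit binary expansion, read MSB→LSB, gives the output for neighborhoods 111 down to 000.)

18

  ### -> .   bit 7 = 0  t=0,i=2
  ##. -> .   bit 6 = 0  t=0,i=4
  #.# -> .   bit 5 = 0  t=1,i=7
  #.. -> #   bit 4 = 1  t=0,i=5
  .## -> .   bit 3 = 0  t=0,i=1
  .#. -> .   bit 2 = 0  t=0,i=7
  ..# -> #   bit 1 = 1  t=0,i=0
  ... -> .   bit 0 = 0  t=0,i=18
  bits 00010010 = 18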